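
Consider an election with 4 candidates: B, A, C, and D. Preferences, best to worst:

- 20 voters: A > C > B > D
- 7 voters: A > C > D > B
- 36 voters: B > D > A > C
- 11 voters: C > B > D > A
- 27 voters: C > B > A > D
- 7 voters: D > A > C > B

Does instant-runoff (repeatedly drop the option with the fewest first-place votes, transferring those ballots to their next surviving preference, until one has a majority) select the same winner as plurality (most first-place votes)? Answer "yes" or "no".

Instant-runoff — R1 B 36, A 27, C 38, D 7 (D out); R2 B 36, A 34, C 38 (A out); R3 B 36, C 72 (C winner). Winner: C.
Plurality — first-place votes: B 36, A 27, C 38, D 7. Winner: C.
The two methods agree.

yes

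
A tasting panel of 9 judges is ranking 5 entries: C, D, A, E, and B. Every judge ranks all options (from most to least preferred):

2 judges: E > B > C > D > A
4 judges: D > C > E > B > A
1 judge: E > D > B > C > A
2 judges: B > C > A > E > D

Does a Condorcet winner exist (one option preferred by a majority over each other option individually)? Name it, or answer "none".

Checking pairwise contests:
D beats C 5–4.
E beats D 5–4.
C beats A 9–0.
C beats E 6–3.
D beats B 5–4.
Every option loses at least one head-to-head, so there is no Condorcet winner.

none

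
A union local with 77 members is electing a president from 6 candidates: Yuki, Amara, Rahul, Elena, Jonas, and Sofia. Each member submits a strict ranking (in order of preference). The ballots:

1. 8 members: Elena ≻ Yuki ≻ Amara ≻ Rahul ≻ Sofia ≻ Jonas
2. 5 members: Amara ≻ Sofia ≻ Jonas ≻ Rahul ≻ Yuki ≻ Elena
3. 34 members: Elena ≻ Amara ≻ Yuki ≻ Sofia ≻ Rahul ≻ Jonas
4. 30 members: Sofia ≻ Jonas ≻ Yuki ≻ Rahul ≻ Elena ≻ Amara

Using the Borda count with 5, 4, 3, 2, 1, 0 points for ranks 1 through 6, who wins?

Sofia

Yuki: 8·4 + 5·1 + 34·3 + 30·3 = 229
Amara: 8·3 + 5·5 + 34·4 + 30·0 = 185
Rahul: 8·2 + 5·2 + 34·1 + 30·2 = 120
Elena: 8·5 + 5·0 + 34·5 + 30·1 = 240
Jonas: 8·0 + 5·3 + 34·0 + 30·4 = 135
Sofia: 8·1 + 5·4 + 34·2 + 30·5 = 246
Sofia has the highest Borda score (246).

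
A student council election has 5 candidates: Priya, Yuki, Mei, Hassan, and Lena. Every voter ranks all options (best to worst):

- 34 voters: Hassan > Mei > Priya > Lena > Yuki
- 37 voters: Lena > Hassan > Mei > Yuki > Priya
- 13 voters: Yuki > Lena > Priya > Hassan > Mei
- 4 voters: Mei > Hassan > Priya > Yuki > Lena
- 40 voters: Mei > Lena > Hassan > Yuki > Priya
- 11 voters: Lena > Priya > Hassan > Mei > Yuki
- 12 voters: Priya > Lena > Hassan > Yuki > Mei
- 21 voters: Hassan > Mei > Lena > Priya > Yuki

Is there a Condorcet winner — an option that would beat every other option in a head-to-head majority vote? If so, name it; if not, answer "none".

none

Checking pairwise contests:
Yuki beats Priya 90–82.
Mei beats Yuki 147–25.
Hassan beats Mei 128–44.
Lena beats Hassan 113–59.
Mei beats Lena 99–73.
Every option loses at least one head-to-head, so there is no Condorcet winner.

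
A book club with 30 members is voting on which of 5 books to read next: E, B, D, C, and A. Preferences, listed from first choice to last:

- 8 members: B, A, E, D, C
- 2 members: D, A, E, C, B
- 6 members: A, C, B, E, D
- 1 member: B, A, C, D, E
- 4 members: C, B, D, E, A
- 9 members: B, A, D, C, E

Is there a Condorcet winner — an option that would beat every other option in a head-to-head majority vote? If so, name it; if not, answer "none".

B vs E: 28–2 for B.
B vs D: 28–2 for B.
B vs C: 18–12 for B.
B vs A: 22–8 for B.
B beats every other option head-to-head.

B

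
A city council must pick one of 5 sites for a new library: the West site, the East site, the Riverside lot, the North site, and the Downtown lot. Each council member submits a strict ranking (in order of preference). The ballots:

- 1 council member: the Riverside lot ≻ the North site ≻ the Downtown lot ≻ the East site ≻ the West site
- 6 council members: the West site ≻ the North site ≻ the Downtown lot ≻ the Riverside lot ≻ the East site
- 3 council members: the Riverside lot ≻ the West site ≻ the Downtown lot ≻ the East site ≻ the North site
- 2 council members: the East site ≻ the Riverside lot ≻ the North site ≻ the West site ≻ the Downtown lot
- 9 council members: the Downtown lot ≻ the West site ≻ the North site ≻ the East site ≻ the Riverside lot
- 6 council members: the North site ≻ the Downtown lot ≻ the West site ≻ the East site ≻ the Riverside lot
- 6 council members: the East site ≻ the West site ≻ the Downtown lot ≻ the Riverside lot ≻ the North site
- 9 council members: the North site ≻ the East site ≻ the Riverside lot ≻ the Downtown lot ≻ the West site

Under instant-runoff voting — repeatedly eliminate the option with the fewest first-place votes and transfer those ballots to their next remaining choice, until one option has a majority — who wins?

the West site

Round 1: the West site 6, the East site 8, the Riverside lot 4, the North site 15, the Downtown lot 9. Eliminate the Riverside lot.
Round 2: the West site 9, the East site 8, the North site 16, the Downtown lot 9. Eliminate the East site.
Round 3: the West site 15, the North site 18, the Downtown lot 9. Eliminate the Downtown lot.
Round 4: the West site 24, the North site 18. The West site has a majority.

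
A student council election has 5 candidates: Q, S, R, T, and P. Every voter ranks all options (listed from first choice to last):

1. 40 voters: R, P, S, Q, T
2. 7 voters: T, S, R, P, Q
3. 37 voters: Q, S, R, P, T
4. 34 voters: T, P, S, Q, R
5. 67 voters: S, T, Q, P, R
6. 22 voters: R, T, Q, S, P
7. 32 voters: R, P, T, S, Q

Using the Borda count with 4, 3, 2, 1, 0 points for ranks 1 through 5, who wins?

S

Q: 40·1 + 7·0 + 37·4 + 34·1 + 67·2 + 22·2 + 32·0 = 400
S: 40·2 + 7·3 + 37·3 + 34·2 + 67·4 + 22·1 + 32·1 = 602
R: 40·4 + 7·2 + 37·2 + 34·0 + 67·0 + 22·4 + 32·4 = 464
T: 40·0 + 7·4 + 37·0 + 34·4 + 67·3 + 22·3 + 32·2 = 495
P: 40·3 + 7·1 + 37·1 + 34·3 + 67·1 + 22·0 + 32·3 = 429
S has the highest Borda score (602).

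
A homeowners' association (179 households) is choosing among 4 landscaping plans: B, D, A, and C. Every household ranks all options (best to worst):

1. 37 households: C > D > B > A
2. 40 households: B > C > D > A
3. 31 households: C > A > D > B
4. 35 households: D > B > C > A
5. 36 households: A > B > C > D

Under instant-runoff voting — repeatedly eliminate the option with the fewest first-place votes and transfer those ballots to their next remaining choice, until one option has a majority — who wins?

B

Round 1: B 40, D 35, A 36, C 68. Eliminate D.
Round 2: B 75, A 36, C 68. Eliminate A.
Round 3: B 111, C 68. B has a majority.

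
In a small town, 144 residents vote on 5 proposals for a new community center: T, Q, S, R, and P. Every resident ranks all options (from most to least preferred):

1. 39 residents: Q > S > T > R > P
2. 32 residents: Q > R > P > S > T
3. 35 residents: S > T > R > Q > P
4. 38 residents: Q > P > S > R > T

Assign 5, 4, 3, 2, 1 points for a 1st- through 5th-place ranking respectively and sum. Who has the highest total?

T: 39·3 + 32·1 + 35·4 + 38·1 = 327
Q: 39·5 + 32·5 + 35·2 + 38·5 = 615
S: 39·4 + 32·2 + 35·5 + 38·3 = 509
R: 39·2 + 32·4 + 35·3 + 38·2 = 387
P: 39·1 + 32·3 + 35·1 + 38·4 = 322
Q has the highest Borda score (615).

Q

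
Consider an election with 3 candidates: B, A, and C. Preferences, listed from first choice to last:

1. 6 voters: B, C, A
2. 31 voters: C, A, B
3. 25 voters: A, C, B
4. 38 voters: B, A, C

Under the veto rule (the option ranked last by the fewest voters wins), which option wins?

A

Last-place votes: B 56, A 6, C 38.
A is ranked last by the fewest voters, so A wins.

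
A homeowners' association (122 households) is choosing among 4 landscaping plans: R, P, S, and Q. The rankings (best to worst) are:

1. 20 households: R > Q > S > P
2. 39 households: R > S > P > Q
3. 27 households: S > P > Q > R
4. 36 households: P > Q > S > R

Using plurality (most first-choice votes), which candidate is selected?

R

First-place votes: R 59, P 36, S 27, Q 0.
R has the most first-place votes.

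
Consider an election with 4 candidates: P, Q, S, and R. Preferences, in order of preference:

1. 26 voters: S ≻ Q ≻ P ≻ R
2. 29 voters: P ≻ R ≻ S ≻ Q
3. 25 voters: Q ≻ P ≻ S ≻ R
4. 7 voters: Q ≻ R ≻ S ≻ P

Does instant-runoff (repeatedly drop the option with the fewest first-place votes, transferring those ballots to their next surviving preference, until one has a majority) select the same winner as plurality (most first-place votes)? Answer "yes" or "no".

Instant-runoff — R1 P 29, Q 32, S 26, R 0 (R out); R2 P 29, Q 32, S 26 (S out); R3 P 29, Q 58 (Q winner). Winner: Q.
Plurality — first-place votes: P 29, Q 32, S 26, R 0. Winner: Q.
The two methods agree.

yes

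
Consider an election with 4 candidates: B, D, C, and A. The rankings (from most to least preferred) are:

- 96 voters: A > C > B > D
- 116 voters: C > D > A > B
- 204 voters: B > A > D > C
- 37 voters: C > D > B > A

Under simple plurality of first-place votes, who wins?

B

First-place votes: B 204, D 0, C 153, A 96.
B has the most first-place votes.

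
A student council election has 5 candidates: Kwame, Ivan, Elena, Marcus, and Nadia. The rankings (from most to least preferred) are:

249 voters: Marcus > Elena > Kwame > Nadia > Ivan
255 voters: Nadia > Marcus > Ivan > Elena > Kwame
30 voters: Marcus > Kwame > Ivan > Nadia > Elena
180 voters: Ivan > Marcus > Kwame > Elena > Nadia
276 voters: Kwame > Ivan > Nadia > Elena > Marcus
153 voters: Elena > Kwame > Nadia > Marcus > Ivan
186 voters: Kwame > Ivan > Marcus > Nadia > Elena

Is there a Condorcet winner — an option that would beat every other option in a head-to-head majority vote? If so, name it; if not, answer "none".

Checking pairwise contests:
Marcus beats Kwame 714–615.
Kwame beats Ivan 894–435.
Kwame beats Elena 672–657.
Nadia beats Marcus 684–645.
Kwame beats Nadia 1074–255.
Every option loses at least one head-to-head, so there is no Condorcet winner.

none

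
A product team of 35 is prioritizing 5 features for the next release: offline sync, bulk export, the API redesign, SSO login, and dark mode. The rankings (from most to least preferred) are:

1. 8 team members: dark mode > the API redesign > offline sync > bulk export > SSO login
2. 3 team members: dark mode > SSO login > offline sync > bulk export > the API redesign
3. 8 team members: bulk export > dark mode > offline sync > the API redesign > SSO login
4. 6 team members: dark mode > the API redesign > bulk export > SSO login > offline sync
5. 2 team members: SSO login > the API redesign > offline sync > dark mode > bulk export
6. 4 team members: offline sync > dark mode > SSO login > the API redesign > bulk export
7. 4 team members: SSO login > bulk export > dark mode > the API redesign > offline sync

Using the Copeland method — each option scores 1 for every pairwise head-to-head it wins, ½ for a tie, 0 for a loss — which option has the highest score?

dark mode

offline sync: beats SSO login; loses to bulk export, the API redesign, and dark mode → score 1.
bulk export: beats offline sync and SSO login; loses to the API redesign and dark mode → score 2.
the API redesign: beats offline sync, bulk export, and SSO login; loses to dark mode → score 3.
SSO login: loses to offline sync, bulk export, the API redesign, and dark mode → score 0.
dark mode: beats offline sync, bulk export, the API redesign, and SSO login → score 4.
dark mode has the best pairwise record.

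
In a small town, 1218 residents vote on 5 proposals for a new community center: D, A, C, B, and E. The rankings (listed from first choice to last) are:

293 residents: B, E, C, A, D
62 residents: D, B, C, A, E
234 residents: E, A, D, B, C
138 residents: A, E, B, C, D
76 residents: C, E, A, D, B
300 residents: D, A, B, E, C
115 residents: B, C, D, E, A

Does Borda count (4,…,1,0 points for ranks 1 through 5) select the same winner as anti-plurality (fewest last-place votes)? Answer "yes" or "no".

no

Borda — scores: D 2222, A 2661, C 1497, B 2928, E 2872. Winner: B.
Anti-plurality — last-place votes: D 431, A 115, C 534, B 76, E 62. Winner: E.
The two methods disagree.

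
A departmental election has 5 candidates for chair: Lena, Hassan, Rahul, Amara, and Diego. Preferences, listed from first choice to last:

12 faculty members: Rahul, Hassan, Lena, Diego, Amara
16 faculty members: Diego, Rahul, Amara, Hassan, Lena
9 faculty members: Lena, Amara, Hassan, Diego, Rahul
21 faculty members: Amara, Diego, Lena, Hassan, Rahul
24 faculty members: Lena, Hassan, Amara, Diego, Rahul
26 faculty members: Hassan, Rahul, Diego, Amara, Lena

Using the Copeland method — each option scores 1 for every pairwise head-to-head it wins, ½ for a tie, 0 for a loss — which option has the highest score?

Hassan

Lena: ties Hassan and Rahul; loses to Amara and Diego → score 1.
Hassan: beats Rahul, Amara, and Diego; ties Lena → score 3.5.
Rahul: ties Lena and Amara; loses to Hassan and Diego → score 1.
Amara: beats Lena; ties Rahul and Diego; loses to Hassan → score 2.
Diego: beats Lena and Rahul; ties Amara; loses to Hassan → score 2.5.
Hassan has the best pairwise record.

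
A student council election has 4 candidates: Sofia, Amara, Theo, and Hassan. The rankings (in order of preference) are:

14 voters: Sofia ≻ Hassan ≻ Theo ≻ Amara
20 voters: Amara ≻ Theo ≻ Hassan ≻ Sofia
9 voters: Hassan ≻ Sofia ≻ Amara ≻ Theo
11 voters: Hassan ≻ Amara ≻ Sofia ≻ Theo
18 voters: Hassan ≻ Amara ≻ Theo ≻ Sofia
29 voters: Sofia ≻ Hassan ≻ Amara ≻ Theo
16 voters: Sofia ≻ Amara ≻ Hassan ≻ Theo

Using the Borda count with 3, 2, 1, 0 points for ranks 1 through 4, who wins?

Sofia: 14·3 + 20·0 + 9·2 + 11·1 + 18·0 + 29·3 + 16·3 = 206
Amara: 14·0 + 20·3 + 9·1 + 11·2 + 18·2 + 29·1 + 16·2 = 188
Theo: 14·1 + 20·2 + 9·0 + 11·0 + 18·1 + 29·0 + 16·0 = 72
Hassan: 14·2 + 20·1 + 9·3 + 11·3 + 18·3 + 29·2 + 16·1 = 236
Hassan has the highest Borda score (236).

Hassan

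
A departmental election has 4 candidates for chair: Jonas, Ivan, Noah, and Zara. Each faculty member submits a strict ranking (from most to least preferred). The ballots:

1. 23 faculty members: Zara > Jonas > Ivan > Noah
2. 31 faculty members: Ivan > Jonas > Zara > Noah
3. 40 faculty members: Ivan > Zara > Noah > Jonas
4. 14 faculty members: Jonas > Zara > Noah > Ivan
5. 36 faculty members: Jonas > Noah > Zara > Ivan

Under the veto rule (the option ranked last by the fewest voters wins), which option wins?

Last-place votes: Jonas 40, Ivan 50, Noah 54, Zara 0.
Zara is ranked last by the fewest voters, so Zara wins.

Zara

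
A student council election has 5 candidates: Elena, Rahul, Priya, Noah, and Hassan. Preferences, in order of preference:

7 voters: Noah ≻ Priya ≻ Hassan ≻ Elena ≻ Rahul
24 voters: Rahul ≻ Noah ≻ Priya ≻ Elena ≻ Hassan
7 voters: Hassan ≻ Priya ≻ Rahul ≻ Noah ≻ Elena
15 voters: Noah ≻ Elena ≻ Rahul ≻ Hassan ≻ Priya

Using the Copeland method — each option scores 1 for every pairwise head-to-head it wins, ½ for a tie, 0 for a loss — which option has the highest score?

Rahul

Elena: beats Hassan; loses to Rahul, Priya, and Noah → score 1.
Rahul: beats Elena, Priya, Noah, and Hassan → score 4.
Priya: beats Elena and Hassan; loses to Rahul and Noah → score 2.
Noah: beats Elena, Priya, and Hassan; loses to Rahul → score 3.
Hassan: loses to Elena, Rahul, Priya, and Noah → score 0.
Rahul has the best pairwise record.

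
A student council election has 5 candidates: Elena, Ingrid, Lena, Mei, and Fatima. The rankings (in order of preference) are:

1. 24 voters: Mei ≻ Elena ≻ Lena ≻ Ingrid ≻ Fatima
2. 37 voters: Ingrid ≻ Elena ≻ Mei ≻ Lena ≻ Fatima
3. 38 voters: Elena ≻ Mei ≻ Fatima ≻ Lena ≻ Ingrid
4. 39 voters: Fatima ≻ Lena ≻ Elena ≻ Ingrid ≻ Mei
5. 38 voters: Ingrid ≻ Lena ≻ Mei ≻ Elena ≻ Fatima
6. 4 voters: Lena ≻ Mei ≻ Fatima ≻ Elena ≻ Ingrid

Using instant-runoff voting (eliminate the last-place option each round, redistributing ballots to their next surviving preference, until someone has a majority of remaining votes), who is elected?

Round 1: Elena 38, Ingrid 75, Lena 4, Mei 24, Fatima 39. Eliminate Lena.
Round 2: Elena 38, Ingrid 75, Mei 28, Fatima 39. Eliminate Mei.
Round 3: Elena 62, Ingrid 75, Fatima 43. Eliminate Fatima.
Round 4: Elena 105, Ingrid 75. Elena has a majority.

Elena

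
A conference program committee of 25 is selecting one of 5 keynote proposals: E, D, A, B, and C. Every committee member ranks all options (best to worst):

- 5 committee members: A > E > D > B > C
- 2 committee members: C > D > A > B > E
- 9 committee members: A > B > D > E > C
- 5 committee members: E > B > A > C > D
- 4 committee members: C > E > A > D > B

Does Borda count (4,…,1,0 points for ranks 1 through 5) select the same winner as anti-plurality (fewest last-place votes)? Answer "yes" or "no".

Borda — scores: E 56, D 38, A 78, B 49, C 29. Winner: A.
Anti-plurality — last-place votes: E 2, D 5, A 0, B 4, C 14. Winner: A.
The two methods agree.

yes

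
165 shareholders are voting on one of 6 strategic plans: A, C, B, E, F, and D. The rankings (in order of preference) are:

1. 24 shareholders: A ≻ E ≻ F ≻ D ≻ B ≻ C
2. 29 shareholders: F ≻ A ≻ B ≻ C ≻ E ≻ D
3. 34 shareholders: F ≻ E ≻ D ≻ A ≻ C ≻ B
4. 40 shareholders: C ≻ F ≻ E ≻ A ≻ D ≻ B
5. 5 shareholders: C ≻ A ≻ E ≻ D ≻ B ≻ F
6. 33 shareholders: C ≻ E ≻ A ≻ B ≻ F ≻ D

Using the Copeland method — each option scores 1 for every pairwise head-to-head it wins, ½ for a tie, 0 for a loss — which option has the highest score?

F

A: beats C, B, and D; loses to E and F → score 3.
C: beats B, E, and D; loses to A and F → score 3.
B: loses to A, C, E, F, and D → score 0.
E: beats A, B, and D; loses to C and F → score 3.
F: beats A, C, B, E, and D → score 5.
D: beats B; loses to A, C, E, and F → score 1.
F has the best pairwise record.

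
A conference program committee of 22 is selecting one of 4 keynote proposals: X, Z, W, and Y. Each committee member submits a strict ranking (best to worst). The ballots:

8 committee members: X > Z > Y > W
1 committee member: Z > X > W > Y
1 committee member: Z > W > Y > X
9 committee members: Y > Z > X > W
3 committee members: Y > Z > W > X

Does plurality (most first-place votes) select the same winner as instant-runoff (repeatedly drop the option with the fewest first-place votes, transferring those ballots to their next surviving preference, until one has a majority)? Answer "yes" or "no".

yes

Plurality — first-place votes: X 8, Z 2, W 0, Y 12. Winner: Y.
Instant-runoff — R1 X 8, Z 2, W 0, Y 12 (Y winner). Winner: Y.
The two methods agree.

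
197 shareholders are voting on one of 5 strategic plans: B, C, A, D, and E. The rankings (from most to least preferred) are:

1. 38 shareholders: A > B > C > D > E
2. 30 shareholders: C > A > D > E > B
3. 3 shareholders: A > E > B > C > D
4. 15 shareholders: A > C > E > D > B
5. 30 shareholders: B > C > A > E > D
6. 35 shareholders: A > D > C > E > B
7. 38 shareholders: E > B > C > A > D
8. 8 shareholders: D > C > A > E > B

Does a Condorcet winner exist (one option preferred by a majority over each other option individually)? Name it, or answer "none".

Checking pairwise contests:
A beats B 129–68.
B beats C 109–88.
C beats A 106–91.
B beats D 109–88.
C beats E 156–41.
Every option loses at least one head-to-head, so there is no Condorcet winner.

none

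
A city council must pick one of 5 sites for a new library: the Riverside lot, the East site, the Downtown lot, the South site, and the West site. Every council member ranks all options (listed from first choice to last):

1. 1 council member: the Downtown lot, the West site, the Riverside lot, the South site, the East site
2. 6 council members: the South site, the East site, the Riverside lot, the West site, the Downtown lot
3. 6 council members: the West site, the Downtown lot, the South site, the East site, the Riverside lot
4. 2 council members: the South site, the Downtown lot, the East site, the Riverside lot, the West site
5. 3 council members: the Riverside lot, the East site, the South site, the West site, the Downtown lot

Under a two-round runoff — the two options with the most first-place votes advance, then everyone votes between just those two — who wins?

Round 1 first-place votes: the Riverside lot 3, the East site 0, the Downtown lot 1, the South site 8, the West site 6.
the South site and the West site advance.
Runoff: the South site is preferred to the West site by 11 voters; the West site by 7.
the South site wins the runoff.

the South site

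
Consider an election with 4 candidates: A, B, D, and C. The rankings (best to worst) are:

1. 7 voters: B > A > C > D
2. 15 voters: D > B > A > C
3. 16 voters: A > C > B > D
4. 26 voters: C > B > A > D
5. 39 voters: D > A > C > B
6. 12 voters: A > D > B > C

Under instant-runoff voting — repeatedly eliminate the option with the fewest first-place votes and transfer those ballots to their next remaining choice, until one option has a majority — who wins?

Round 1: A 28, B 7, D 54, C 26. Eliminate B.
Round 2: A 35, D 54, C 26. Eliminate C.
Round 3: A 61, D 54. A has a majority.

A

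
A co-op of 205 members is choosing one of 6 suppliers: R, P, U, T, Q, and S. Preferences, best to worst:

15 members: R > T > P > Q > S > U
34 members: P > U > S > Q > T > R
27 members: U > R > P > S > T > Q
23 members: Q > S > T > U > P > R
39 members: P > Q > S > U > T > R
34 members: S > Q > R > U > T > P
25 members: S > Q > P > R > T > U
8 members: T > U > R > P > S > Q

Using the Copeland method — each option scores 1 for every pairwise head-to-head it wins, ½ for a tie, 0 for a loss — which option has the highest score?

P

R: loses to P, U, T, Q, and S → score 0.
P: beats R, U, T, Q, and S → score 5.
U: beats R and T; loses to P, Q, and S → score 2.
T: beats R; loses to P, U, Q, and S → score 1.
Q: beats R, U, and T; loses to P and S → score 3.
S: beats R, U, T, and Q; loses to P → score 4.
P has the best pairwise record.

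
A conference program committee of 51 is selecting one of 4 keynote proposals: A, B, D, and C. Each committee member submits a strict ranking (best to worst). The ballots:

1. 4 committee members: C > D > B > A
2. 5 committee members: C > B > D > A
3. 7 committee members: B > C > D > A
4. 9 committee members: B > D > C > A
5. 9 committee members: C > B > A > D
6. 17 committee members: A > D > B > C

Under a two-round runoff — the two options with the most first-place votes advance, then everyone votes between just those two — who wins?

C

Round 1 first-place votes: A 17, B 16, D 0, C 18.
C and A advance.
Runoff: C is preferred to A by 34 voters; A by 17.
C wins the runoff.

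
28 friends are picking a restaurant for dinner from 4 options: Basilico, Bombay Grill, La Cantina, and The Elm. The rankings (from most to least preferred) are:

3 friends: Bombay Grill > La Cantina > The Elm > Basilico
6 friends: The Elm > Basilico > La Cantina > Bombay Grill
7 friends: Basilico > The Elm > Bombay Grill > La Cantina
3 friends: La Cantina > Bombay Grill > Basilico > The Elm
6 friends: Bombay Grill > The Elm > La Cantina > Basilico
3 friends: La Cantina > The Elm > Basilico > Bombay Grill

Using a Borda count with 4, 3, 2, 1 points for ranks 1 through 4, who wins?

The Elm

Basilico: 3·1 + 6·3 + 7·4 + 3·2 + 6·1 + 3·2 = 67
Bombay Grill: 3·4 + 6·1 + 7·2 + 3·3 + 6·4 + 3·1 = 68
La Cantina: 3·3 + 6·2 + 7·1 + 3·4 + 6·2 + 3·4 = 64
The Elm: 3·2 + 6·4 + 7·3 + 3·1 + 6·3 + 3·3 = 81
The Elm has the highest Borda score (81).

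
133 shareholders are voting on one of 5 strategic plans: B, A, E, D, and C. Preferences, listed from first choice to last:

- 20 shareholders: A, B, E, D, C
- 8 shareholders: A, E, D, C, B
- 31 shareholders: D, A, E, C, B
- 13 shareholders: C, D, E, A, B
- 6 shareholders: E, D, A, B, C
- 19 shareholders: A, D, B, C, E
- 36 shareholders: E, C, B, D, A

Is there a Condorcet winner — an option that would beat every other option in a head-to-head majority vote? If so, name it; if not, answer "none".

none

Checking pairwise contests:
A beats B 97–36.
D beats A 86–47.
A beats E 78–55.
E beats D 70–63.
A beats C 84–49.
Every option loses at least one head-to-head, so there is no Condorcet winner.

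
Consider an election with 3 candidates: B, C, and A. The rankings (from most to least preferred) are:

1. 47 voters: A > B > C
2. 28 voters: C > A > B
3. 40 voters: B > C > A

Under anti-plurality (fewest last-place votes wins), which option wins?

B

Last-place votes: B 28, C 47, A 40.
B is ranked last by the fewest voters, so B wins.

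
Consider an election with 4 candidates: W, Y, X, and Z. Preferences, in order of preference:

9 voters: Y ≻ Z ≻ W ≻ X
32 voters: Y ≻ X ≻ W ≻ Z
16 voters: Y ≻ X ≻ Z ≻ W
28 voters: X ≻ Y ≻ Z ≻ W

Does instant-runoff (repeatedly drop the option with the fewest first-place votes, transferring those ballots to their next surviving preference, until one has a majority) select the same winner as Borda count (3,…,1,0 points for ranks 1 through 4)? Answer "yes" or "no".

yes

Instant-runoff — R1 W 0, Y 57, X 28, Z 0 (Y winner). Winner: Y.
Borda — scores: W 41, Y 227, X 180, Z 62. Winner: Y.
The two methods agree.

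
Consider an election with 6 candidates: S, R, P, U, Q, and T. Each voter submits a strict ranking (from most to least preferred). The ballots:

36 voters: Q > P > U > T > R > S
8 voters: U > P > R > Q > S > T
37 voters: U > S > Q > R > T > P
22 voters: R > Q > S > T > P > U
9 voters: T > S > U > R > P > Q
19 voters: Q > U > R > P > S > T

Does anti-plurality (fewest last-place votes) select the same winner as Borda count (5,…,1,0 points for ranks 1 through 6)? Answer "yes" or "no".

no

Anti-plurality — last-place votes: S 36, R 0, P 37, U 22, Q 9, T 27. Winner: R.
Borda — scores: S 277, R 319, P 245, U 436, Q 490, T 198. Winner: Q.
The two methods disagree.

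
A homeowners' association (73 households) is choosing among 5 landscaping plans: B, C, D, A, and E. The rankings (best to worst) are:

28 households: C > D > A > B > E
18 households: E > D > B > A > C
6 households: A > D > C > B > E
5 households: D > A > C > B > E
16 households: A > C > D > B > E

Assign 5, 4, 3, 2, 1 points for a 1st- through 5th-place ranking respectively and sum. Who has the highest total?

D

B: 28·2 + 18·3 + 6·2 + 5·2 + 16·2 = 164
C: 28·5 + 18·1 + 6·3 + 5·3 + 16·4 = 255
D: 28·4 + 18·4 + 6·4 + 5·5 + 16·3 = 281
A: 28·3 + 18·2 + 6·5 + 5·4 + 16·5 = 250
E: 28·1 + 18·5 + 6·1 + 5·1 + 16·1 = 145
D has the highest Borda score (281).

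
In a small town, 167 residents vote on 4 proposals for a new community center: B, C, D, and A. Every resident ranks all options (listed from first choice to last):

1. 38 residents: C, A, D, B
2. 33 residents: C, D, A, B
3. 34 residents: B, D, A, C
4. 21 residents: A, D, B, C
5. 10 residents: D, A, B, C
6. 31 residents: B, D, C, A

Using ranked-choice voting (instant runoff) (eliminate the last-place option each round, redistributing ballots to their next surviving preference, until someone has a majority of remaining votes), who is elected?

Round 1: B 65, C 71, D 10, A 21. Eliminate D.
Round 2: B 65, C 71, A 31. Eliminate A.
Round 3: B 96, C 71. B has a majority.

B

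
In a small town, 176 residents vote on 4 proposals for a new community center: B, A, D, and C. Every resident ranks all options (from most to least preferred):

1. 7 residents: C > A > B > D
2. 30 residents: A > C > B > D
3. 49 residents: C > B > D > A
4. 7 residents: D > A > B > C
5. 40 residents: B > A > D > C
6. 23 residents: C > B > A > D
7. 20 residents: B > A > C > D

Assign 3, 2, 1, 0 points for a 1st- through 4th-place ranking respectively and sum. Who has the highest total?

B: 7·1 + 30·1 + 49·2 + 7·1 + 40·3 + 23·2 + 20·3 = 368
A: 7·2 + 30·3 + 49·0 + 7·2 + 40·2 + 23·1 + 20·2 = 261
D: 7·0 + 30·0 + 49·1 + 7·3 + 40·1 + 23·0 + 20·0 = 110
C: 7·3 + 30·2 + 49·3 + 7·0 + 40·0 + 23·3 + 20·1 = 317
B has the highest Borda score (368).

B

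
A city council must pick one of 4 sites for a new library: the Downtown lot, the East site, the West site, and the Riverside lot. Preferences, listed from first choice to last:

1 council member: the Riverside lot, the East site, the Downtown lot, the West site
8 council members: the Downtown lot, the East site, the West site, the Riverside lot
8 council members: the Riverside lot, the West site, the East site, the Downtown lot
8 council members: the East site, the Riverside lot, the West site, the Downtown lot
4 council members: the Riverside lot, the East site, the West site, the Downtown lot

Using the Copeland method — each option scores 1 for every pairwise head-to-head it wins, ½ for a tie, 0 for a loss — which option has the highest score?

the Downtown lot: loses to the East site, the West site, and the Riverside lot → score 0.
the East site: beats the Downtown lot, the West site, and the Riverside lot → score 3.
the West site: beats the Downtown lot; loses to the East site and the Riverside lot → score 1.
the Riverside lot: beats the Downtown lot and the West site; loses to the East site → score 2.
the East site has the best pairwise record.

the East site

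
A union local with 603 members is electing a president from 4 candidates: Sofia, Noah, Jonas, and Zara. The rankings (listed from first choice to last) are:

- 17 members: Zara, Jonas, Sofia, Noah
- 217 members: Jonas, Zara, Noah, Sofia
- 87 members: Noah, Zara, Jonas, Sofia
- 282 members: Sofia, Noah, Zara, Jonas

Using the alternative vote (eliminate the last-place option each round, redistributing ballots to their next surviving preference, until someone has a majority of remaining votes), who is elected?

Jonas

Round 1: Sofia 282, Noah 87, Jonas 217, Zara 17. Eliminate Zara.
Round 2: Sofia 282, Noah 87, Jonas 234. Eliminate Noah.
Round 3: Sofia 282, Jonas 321. Jonas has a majority.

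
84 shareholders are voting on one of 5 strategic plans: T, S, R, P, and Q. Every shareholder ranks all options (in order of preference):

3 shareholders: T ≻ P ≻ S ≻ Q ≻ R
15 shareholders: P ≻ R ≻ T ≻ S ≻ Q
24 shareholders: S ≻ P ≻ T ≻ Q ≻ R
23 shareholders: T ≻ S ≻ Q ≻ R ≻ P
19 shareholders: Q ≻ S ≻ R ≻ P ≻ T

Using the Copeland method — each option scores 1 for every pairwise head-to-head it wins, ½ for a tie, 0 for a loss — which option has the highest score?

S

T: beats R and Q; loses to S and P → score 2.
S: beats T, R, P, and Q → score 4.
R: ties P; loses to T, S, and Q → score 0.5.
P: beats T; ties R and Q; loses to S → score 2.
Q: beats R; ties P; loses to T and S → score 1.5.
S has the best pairwise record.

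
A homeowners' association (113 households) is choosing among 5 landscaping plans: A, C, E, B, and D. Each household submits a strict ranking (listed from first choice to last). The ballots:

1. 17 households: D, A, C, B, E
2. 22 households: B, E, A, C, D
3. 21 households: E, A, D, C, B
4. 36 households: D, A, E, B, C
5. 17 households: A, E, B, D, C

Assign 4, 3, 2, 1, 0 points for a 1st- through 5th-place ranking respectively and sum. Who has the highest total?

A: 17·3 + 22·2 + 21·3 + 36·3 + 17·4 = 334
C: 17·2 + 22·1 + 21·1 + 36·0 + 17·0 = 77
E: 17·0 + 22·3 + 21·4 + 36·2 + 17·3 = 273
B: 17·1 + 22·4 + 21·0 + 36·1 + 17·2 = 175
D: 17·4 + 22·0 + 21·2 + 36·4 + 17·1 = 271
A has the highest Borda score (334).

A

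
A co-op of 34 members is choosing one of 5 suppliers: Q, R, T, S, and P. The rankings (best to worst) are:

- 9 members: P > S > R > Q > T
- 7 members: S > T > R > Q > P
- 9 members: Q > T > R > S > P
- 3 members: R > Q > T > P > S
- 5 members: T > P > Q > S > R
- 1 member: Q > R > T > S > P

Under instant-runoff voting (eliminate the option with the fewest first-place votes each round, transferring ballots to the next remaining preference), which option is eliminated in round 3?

Round 1: Q 10, R 3, T 5, S 7, P 9. Eliminate R.
Round 2: Q 13, T 5, S 7, P 9. Eliminate T.
Round 3: Q 13, S 7, P 14. Eliminate S.

S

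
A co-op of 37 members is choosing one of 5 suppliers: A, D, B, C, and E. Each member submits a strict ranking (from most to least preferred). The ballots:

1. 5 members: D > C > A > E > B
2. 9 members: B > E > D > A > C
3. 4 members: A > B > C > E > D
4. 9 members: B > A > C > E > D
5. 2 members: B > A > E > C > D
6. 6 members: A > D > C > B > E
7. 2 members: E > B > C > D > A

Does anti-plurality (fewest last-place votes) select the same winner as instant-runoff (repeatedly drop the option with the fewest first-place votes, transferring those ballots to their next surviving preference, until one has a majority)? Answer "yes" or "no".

Anti-plurality — last-place votes: A 2, D 15, B 5, C 9, E 6. Winner: A.
Instant-runoff — R1 A 10, D 5, B 20, C 0, E 2 (B winner). Winner: B.
The two methods disagree.

no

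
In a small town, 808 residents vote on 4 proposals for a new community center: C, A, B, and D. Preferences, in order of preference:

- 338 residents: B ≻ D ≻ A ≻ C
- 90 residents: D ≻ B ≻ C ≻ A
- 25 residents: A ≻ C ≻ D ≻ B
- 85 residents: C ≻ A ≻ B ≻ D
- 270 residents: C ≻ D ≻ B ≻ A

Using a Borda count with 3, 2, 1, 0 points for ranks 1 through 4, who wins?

B

C: 338·0 + 90·1 + 25·2 + 85·3 + 270·3 = 1205
A: 338·1 + 90·0 + 25·3 + 85·2 + 270·0 = 583
B: 338·3 + 90·2 + 25·0 + 85·1 + 270·1 = 1549
D: 338·2 + 90·3 + 25·1 + 85·0 + 270·2 = 1511
B has the highest Borda score (1549).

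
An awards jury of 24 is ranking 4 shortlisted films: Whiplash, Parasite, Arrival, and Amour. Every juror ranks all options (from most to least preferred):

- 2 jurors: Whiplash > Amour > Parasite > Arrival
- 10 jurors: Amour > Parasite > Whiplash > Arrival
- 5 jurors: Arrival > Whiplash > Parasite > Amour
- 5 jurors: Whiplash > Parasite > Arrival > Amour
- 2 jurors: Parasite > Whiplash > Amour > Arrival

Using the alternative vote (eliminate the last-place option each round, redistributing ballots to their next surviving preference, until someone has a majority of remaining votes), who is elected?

Whiplash

Round 1: Whiplash 7, Parasite 2, Arrival 5, Amour 10. Eliminate Parasite.
Round 2: Whiplash 9, Arrival 5, Amour 10. Eliminate Arrival.
Round 3: Whiplash 14, Amour 10. Whiplash has a majority.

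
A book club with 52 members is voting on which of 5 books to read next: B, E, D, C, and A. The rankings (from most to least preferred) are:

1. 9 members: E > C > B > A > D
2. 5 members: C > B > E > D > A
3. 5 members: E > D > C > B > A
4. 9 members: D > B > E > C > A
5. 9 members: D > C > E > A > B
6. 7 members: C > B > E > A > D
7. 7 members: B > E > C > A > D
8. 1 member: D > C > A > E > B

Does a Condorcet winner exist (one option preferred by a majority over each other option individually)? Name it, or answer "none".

Checking pairwise contests:
C beats B 36–16.
B beats E 28–24.
B beats D 28–24.
E beats C 30–22.
B beats A 42–10.
Every option loses at least one head-to-head, so there is no Condorcet winner.

none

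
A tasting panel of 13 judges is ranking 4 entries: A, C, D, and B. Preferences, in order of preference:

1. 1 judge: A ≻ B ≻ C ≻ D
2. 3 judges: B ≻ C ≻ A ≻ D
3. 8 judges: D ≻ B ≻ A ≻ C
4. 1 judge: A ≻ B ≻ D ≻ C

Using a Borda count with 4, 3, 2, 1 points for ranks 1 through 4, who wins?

A: 1·4 + 3·2 + 8·2 + 1·4 = 30
C: 1·2 + 3·3 + 8·1 + 1·1 = 20
D: 1·1 + 3·1 + 8·4 + 1·2 = 38
B: 1·3 + 3·4 + 8·3 + 1·3 = 42
B has the highest Borda score (42).

B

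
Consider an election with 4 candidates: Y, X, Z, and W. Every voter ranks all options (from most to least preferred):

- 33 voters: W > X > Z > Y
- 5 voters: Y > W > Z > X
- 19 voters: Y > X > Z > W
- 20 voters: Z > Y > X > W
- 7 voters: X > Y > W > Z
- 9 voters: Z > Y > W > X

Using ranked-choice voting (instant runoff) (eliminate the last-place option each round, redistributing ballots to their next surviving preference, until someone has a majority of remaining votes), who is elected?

Y

Round 1: Y 24, X 7, Z 29, W 33. Eliminate X.
Round 2: Y 31, Z 29, W 33. Eliminate Z.
Round 3: Y 60, W 33. Y has a majority.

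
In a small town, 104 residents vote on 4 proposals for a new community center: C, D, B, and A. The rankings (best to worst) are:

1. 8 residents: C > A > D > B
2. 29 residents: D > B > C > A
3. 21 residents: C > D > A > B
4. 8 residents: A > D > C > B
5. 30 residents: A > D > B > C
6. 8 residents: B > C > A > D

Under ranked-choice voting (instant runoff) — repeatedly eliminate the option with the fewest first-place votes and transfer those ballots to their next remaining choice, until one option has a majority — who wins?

C

Round 1: C 29, D 29, B 8, A 38. Eliminate B.
Round 2: C 37, D 29, A 38. Eliminate D.
Round 3: C 66, A 38. C has a majority.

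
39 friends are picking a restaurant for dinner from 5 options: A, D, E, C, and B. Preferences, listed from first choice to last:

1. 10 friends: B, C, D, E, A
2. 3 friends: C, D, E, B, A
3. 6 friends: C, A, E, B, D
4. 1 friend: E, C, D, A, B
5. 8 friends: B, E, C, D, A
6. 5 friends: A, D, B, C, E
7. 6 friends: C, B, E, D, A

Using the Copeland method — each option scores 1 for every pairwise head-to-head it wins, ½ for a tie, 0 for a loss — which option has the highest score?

B

A: loses to D, E, C, and B → score 0.
D: beats A; loses to E, C, and B → score 1.
E: beats A and D; loses to C and B → score 2.
C: beats A, D, and E; loses to B → score 3.
B: beats A, D, E, and C → score 4.
B has the best pairwise record.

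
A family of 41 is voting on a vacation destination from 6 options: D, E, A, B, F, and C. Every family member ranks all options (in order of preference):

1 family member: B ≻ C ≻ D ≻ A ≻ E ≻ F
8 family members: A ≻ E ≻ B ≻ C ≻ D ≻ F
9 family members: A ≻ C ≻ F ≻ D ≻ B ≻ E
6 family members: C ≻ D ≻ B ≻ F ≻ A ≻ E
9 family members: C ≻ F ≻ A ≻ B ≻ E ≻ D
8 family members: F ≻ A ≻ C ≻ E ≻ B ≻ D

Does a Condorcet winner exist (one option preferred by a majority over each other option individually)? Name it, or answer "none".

none

Checking pairwise contests:
E beats D 25–16.
A beats E 41–0.
F beats A 23–18.
A beats B 34–7.
C beats F 33–8.
A beats C 25–16.
Every option loses at least one head-to-head, so there is no Condorcet winner.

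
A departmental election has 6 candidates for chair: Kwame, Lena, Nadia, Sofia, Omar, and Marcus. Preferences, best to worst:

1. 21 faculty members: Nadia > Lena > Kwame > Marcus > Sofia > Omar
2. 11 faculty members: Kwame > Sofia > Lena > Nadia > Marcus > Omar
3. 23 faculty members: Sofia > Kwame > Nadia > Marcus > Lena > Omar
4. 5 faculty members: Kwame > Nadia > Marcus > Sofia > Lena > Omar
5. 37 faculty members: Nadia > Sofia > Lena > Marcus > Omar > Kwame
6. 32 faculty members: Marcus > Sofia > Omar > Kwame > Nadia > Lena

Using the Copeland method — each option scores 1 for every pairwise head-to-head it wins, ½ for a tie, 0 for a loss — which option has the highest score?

Sofia

Kwame: beats Lena and Nadia; loses to Sofia, Omar, and Marcus → score 2.
Lena: beats Omar and Marcus; loses to Kwame, Nadia, and Sofia → score 2.
Nadia: beats Lena, Omar, and Marcus; loses to Kwame and Sofia → score 3.
Sofia: beats Kwame, Lena, Nadia, Omar, and Marcus → score 5.
Omar: beats Kwame; loses to Lena, Nadia, Sofia, and Marcus → score 1.
Marcus: beats Kwame and Omar; loses to Lena, Nadia, and Sofia → score 2.
Sofia has the best pairwise record.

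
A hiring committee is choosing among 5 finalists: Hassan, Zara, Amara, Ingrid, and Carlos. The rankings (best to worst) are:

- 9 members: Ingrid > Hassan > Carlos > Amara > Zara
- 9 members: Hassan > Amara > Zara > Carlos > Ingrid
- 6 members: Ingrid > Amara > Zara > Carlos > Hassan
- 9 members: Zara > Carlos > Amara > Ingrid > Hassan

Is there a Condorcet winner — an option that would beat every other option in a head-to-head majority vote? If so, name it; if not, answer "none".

Checking pairwise contests:
Ingrid beats Hassan 24–9.
Hassan beats Zara 18–15.
Hassan beats Amara 18–15.
Zara beats Ingrid 18–15.
Hassan beats Carlos 18–15.
Every option loses at least one head-to-head, so there is no Condorcet winner.

none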